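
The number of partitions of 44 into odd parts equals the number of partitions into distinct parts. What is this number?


Computing partitions of 44 into odd parts (1, 3, 5, ...):
Using the generating function prod_{k>=0} 1/(1-x^(2k+1)),
the count is 1816

1816


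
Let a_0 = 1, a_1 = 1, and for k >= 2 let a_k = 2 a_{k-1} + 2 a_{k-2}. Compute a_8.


Iterating the recurrence forward:
a_0 = 1
a_1 = 1
a_2 = 2*1 + 2*1 = 4
a_3 = 2*4 + 2*1 = 10
a_4 = 2*10 + 2*4 = 28
a_5 = 2*28 + 2*10 = 76
a_6 = 2*76 + 2*28 = 208
a_7 = 2*208 + 2*76 = 568
a_8 = 2*568 + 2*208 = 1552
So a_8 = 1552.

1552


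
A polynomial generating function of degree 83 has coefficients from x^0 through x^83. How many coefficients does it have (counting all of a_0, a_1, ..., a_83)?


A polynomial of degree 83 takes the form a_0 + a_1 x + ... + a_83 x^83.
The number of coefficients is 83 + 1 = 84.

84


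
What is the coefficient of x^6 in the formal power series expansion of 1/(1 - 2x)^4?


The general identity 1/(1 - c x)^r = sum_{k>=0} c^k C(k + r - 1, r - 1) x^k follows by substituting y = c x into 1/(1 - y)^r = sum_{k>=0} C(k + r - 1, r - 1) y^k.
For c = 2, r = 4, k = 6:
2^6 * C(9, 3) = 64 * 84 = 5376.

5376


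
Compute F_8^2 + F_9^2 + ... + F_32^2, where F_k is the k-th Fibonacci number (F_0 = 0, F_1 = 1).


There is a standard identity sum_{k=0}^{N} F_k^2 = F_N * F_{N+1} (proved inductively from the telescoping relation F_k^2 = F_k F_{k+1} - F_{k-1} F_k). Then
sum_{k=8}^{32} F_k^2 = F_32 F_33 - F_7 F_8.
Computing: F_32 = 2178309, F_33 = 3524578, F_7 = 13, F_8 = 21.
Sum = 2178309 * 3524578 - 13 * 21 = 7677619978329.

7677619978329


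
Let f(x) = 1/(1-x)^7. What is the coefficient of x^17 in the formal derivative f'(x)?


Differentiate: d/dx [ 1/(1-x)^r ] = r / (1-x)^(r+1).
Here r = 7, so f'(x) = 7 / (1-x)^8.
The expansion of 1/(1-x)^(r+1) has coefficient of x^n equal to C(n+r, r).
So the coefficient of x^17 in f'(x) is
7 * C(24, 7) = 7 * 346104 = 2422728

2422728


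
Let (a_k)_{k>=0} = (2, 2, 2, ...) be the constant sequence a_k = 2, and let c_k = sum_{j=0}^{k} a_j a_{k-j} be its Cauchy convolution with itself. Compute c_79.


Since a_j = 2 for all j >= 0, the convolution sum becomes
c_k = sum_{j=0}^{k} 2 * 2 = 4 * (k + 1).
Equivalently, the generating function of (a_k) is 2/(1 - x) and its square is 4/(1 - x)^2 = sum_{k>=0} 4(k + 1) x^k.
For k = 79: 4 * 80 = 320.

320


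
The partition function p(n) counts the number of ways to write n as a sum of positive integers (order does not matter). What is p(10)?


Using the generating function prod_{k>=1} 1/(1-x^k), we compute p(10).
By dynamic programming over parts 1 through 10:
p(10) = 42

42


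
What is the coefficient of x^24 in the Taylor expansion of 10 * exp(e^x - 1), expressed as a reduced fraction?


exp(e^x - 1) = sum_{k>=0} Bell_k x^k / k!, where Bell_k is the k-th Bell number.
So the coefficient of x^24 is 10 * Bell_24 / 24!.
Computing: Bell_24 = 445958869294805289 and 24! = 620448401733239439360000, giving
10 * 445958869294805289/620448401733239439360000 = 148652956431601763/20681613391107981312000.

148652956431601763/20681613391107981312000


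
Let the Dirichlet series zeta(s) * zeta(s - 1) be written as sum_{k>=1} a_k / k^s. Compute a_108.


Convolution gives a_k = sum_{d | k} d * 1 = sum_{d | k} d = sigma(k), the sum of positive divisors of k.
For k = 108, the divisors are 1, 2, 3, 4, 6, 9, 12, 18, 27, 36, 54, 108, so
sigma(108) = 1 + 2 + 3 + 4 + 6 + 9 + 12 + 18 + 27 + 36 + 54 + 108 = 280.

280


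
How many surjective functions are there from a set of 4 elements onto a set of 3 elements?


By inclusion-exclusion on which target elements are missed, the number of surjections from an n-set onto a k-set is
surj(n, k) = sum_{j=0}^{k} (-1)^j C(k, j) (k - j)^n.
Equivalently surj(n, k) = k! * S(n, k), where S(n, k) is the Stirling number of the second kind.
For n = 4, k = 3:
S(4, 3) = 6, so
surj = 3! * 6 = 6 * 6 = 36.

36


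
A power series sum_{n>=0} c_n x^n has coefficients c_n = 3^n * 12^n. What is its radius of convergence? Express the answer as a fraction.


By the root test (Cauchy-Hadamard), the radius is R = 1 / limsup_n |c_n|^(1/n).
Here |c_n|^(1/n) = (3^n * 12^n)^(1/n) = 3 * 12 = 36 for all n.
So R = 1/36 = 1/36.

1/36


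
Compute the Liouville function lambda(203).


The Liouville function is lambda(k) = (-1)^Omega(k), where Omega(k) counts the prime factors of k with multiplicity.
Factoring: 203 = 7 * 29, so Omega(203) = 2.
lambda(203) = (-1)^2 = 1.

1


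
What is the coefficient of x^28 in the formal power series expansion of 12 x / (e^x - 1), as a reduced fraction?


The exponential generating function for Bernoulli numbers is
x / (e^x - 1) = sum_{k>=0} B_k x^k / k!.
So the coefficient of x^28 in 12 x / (e^x - 1) is 12 B_28 / 28!.
Computing: B_28 = -23749461029/870, 28! = 304888344611713860501504000000, giving
12 * -23749461029/870 / 304888344611713860501504000000 = -3392780147/3157772140621322126622720000000.

-3392780147/3157772140621322126622720000000


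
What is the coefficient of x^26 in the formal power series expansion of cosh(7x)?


The Maclaurin series is cosh(t) = sum_{m>=0} t^(2m) / (2m)!, so substituting t = 7x, only even powers of x are nonzero, with coefficient of x^(2m) equal to 7^(2m) / (2m)!.
For x^26 the coefficient is 7^26/26! = 9387480337647754305649/403291461126605635584000000 = 27368747340080916343/1175776854596517888000000.

27368747340080916343/1175776854596517888000000


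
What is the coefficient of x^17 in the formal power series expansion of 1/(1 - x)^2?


The negative binomial / multiset identity is
1/(1 - x)^r = sum_{k>=0} C(k + r - 1, r - 1) x^k.
Here r = 2 and k = 17, so the coefficient is
C(17 + 1, 1) = C(18, 1)
= 18

18


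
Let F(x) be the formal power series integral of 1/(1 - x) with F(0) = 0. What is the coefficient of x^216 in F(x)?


1/(1 - x) = sum_{k>=0} x^k. Integrating termwise and using F(0) = 0 gives
F(x) = sum_{k>=0} x^(k+1) / (k+1) = sum_{m>=1} x^m / m = -ln(1 - x).
So the coefficient of x^216 is 1/216 = 1/216.

1/216


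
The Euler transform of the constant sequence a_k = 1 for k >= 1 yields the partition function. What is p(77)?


The Euler transform converts the sequence a_k = 1 into the number of integer partitions.
Using the recurrence or dynamic programming:
p(77) = 10619863

10619863


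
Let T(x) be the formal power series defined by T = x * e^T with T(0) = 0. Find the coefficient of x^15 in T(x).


Apply the Lagrange inversion formula: if T = x * phi(T) with phi(t) = e^t, then
[x^n] T = (1/n) [t^(n-1)] phi(t)^n = (1/n) [t^(n-1)] e^(n t) = (1/n) * n^(n-1) / (n-1)! = n^(n-1) / n!.
When c = 1 this is the Cayley count of rooted labeled trees on n vertices, divided by n!.
For n = 15: 15^14 / 15! = 29192926025390625/1307674368000 = 320361328125/14350336.

320361328125/14350336


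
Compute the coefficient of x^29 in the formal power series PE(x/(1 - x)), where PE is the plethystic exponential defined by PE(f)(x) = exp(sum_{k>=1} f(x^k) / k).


For f(x) = x/(1 - x) we have
sum_{k>=1} f(x^k) / k = sum_{k>=1} (1/k) * x^k / (1 - x^k) = sum_{k, m >= 1} x^(k m) / k,
which after exponentiating simplifies to
PE(x/(1 - x)) = prod_{k>=1} 1 / (1 - x^k).
This is the generating function for the partition function p(n), so the coefficient of x^29 is p(29).
Computing p(29) by dynamic programming over parts 1, 2, ..., 29: p(29) = 4565.

4565


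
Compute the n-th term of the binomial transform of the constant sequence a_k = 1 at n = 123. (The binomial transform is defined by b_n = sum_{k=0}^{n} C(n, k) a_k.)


With a_k = 1 for all k, b_n = sum_{k=0}^{n} C(n, k) = 2^n by the binomial theorem.
For n = 123: 2^123 = 10633823966279326983230456482242756608.

10633823966279326983230456482242756608


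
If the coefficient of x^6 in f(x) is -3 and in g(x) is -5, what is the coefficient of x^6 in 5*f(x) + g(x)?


Scalar multiplication scales coefficients: 5 * -3 = -15.
Then add the g coefficient: -15 + -5
= -20

-20


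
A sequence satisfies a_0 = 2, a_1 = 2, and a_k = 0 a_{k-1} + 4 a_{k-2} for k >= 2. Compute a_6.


The characteristic equation is t^2 - 0 t - 4 = 0, with roots r_1 = 2 and r_2 = -2 (so c_1 = r_1 + r_2, c_2 = -r_1 r_2 as required).
One can use the closed form a_n = A r_1^n + B r_2^n, but direct iteration is more reliable:
a_0 = 2, a_1 = 2, a_2 = 8, a_3 = 8, a_4 = 32, a_5 = 32, a_6 = 128.
So a_6 = 128.

128


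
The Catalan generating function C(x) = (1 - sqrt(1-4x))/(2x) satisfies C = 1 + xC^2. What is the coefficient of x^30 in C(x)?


Substituting x -> x scales the n-th coefficient by 1, so [x^30] C(x) = C_30.
C_30 = C(2*30, 30)/(31) = 118264581564861424/31 = 3814986502092304.
= 3814986502092304.

3814986502092304


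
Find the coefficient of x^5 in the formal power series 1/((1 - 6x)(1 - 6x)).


By partial fractions or Cauchy convolution:
The coefficient equals sum_{k=0}^{5} 6^k * 6^(5-k).
= 46656

46656


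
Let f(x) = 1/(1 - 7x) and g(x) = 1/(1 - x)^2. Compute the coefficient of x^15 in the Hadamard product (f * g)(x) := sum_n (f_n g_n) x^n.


f has coefficients f_k = 7^k. For g = 1/(1 - x)^2 the coefficient is g_k = C(k + 1, 1) = k + 1. The Hadamard coefficient is (f * g)_k = 7^k * (k + 1).
For k = 15: 7^15 * 16 = 4747561509943 * 16 = 75960984159088.

75960984159088


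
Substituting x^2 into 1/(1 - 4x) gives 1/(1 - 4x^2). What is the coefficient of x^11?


Since 1/(1 - 4x^2) only has even powers of x,
the coefficient of x^11 (odd) is 0.

0


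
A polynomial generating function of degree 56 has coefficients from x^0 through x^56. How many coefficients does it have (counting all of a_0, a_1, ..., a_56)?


A polynomial of degree 56 takes the form a_0 + a_1 x + ... + a_56 x^56.
The number of coefficients is 56 + 1 = 57.

57


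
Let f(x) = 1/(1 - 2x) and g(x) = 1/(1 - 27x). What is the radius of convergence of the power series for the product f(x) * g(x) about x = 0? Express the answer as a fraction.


The radius of 1/(1 - 2x) is 1/2 (nearest singularity at x = 1/2), and the radius of 1/(1 - 27x) is 1/27.
The product f(x)*g(x) = 1/((1 - 2x)(1 - 27x)) has singularities at both 1/2 and 1/27, so its radius of convergence is the distance to the nearest one:
min(1/2, 1/27) = 1/27.

1/27


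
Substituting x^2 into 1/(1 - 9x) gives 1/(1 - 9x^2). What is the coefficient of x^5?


Since 1/(1 - 9x^2) only has even powers of x,
the coefficient of x^5 (odd) is 0.

0


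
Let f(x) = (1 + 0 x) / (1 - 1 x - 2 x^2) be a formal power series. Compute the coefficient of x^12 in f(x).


Write f(x) = sum_{k>=0} a_k x^k. Multiplying both sides by 1 - 1 x - 2 x^2 gives
(1 - 1 x - 2 x^2) sum_{k>=0} a_k x^k = 1 + 0 x.
Matching coefficients:
 x^0: a_0 = 1
 x^1: a_1 - 1 a_0 = 0  =>  a_1 = 1*1 + 0 = 1
 x^k (k >= 2): a_k = 1 a_{k-1} + 2 a_{k-2}.
Iterating: a_2 = 3, a_3 = 5, a_4 = 11, a_5 = 21, a_6 = 43, a_7 = 85, a_8 = 171, a_9 = 341, a_10 = 683, a_11 = 1365, a_12 = 2731.
So the coefficient of x^12 is 2731.

2731


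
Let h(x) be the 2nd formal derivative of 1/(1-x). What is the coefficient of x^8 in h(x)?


Differentiating 2 times: d^2/dx^2 [1/(1-x)] = 2!/(1-x)^3.
The expansion 1/(1-x)^3 = sum_{k>=0} C(k+2, 2) x^k, so the coefficient of x^n in 2!/(1-x)^3 is 2! * C(n+2, 2).
For n = 8: 2 * C(10, 2) = 2 * 45 = 90

90


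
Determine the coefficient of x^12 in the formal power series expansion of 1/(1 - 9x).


The geometric series identity gives 1/(1 - c x) = sum_{k>=0} c^k x^k, so the coefficient of x^k is c^k.
Here c = 9 and k = 12.
Computing: 9^12 = 282429536481

282429536481


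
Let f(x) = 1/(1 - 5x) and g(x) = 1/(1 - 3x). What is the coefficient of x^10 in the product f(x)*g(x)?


The coefficient of x^n in f*g is the Cauchy product: sum_{k=0}^{n} a^k * b^(n-k).
With a=5, b=3, n=10:
sum_{k=0}^{10} 5^k * 3^(10-k)
= 24325489

24325489


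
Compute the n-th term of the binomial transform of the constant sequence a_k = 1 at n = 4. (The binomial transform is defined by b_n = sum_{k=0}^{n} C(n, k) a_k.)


With a_k = 1 for all k, b_n = sum_{k=0}^{n} C(n, k) = 2^n by the binomial theorem.
For n = 4: 2^4 = 16.

16


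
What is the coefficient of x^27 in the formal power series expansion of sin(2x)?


The Maclaurin series is sin(t) = sum_{k>=0} (-1)^k t^(2k+1) / (2k+1)!, so substituting t = 2x, only odd powers of x are nonzero, with coefficient of x^(2k+1) equal to (-1)^k 2^(2k+1) / (2k+1)!.
Write 27 = 2*13 + 1, giving the coefficient (-1)^13 * 2^27 / 27! = -134217728/10888869450418352160768000000 = -16/1298054391195577640625.

-16/1298054391195577640625


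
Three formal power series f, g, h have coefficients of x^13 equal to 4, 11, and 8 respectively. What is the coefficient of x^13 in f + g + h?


Series addition is componentwise:
4 + 11 + 8
= 23

23


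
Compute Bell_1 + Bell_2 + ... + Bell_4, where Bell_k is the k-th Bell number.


Recall Bell_k counts set partitions of a k-set (with Bell_0 = 1 by convention).
Bell_1 through Bell_4: 1, 2, 5, 15
Sum = 1 + 2 + 5 + 15 = 23.

23


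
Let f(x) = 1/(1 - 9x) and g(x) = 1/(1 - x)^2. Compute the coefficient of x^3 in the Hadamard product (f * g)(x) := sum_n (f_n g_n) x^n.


f has coefficients f_k = 9^k. For g = 1/(1 - x)^2 the coefficient is g_k = C(k + 1, 1) = k + 1. The Hadamard coefficient is (f * g)_k = 9^k * (k + 1).
For k = 3: 9^3 * 4 = 729 * 4 = 2916.

2916


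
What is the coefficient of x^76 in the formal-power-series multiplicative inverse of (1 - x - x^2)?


Let the inverse be f(x) = sum_{k>=0} a_k x^k. From f(x) * (1 - x - x^2) = 1 and matching coefficients:
 x^0: a_0 = 1.
 x^1: a_1 - a_0 = 0, so a_1 = 1.
 x^k (k >= 2): a_k - a_{k-1} - a_{k-2} = 0, i.e. a_k = a_{k-1} + a_{k-2}.
This is the Fibonacci-type recurrence shifted so that a_0 = a_1 = 1.
Iterating: a_0=1, a_1=1, a_2=2, a_3=3, a_4=5, a_5=8, a_6=13, a_7=21, a_8=34, a_9=55, ...
a_76 = 5527939700884757.

5527939700884757


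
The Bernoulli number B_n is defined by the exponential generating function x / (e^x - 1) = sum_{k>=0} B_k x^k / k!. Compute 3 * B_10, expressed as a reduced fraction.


Bernoulli numbers can also be computed recursively via B_0 = 1 and sum_{j=0}^{m} C(m+1, j) B_j = 0 for m >= 1. Odd-index Bernoulli numbers vanish for k >= 3.
Computing B_10 = 5/66, so 3 * B_10 = 3 * 5/66 = 5/22.

5/22


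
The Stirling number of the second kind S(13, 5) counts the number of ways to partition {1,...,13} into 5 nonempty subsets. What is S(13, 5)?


Using the explicit formula S(n,k) = (1/k!) sum_{j=0}^{k} (-1)^(k-j) C(k,j) j^n:
S(13, 5) = 7508501
Equivalently, S(n,k) is n! times the coefficient of x^n in the EGF (e^x - 1)^k / k!.

7508501


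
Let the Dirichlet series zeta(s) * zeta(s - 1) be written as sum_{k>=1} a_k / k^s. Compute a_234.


Convolution gives a_k = sum_{d | k} d * 1 = sum_{d | k} d = sigma(k), the sum of positive divisors of k.
For k = 234, the divisors are 1, 2, 3, 6, 9, 13, 18, 26, 39, 78, 117, 234, so
sigma(234) = 1 + 2 + 3 + 6 + 9 + 13 + 18 + 26 + 39 + 78 + 117 + 234 = 546.

546


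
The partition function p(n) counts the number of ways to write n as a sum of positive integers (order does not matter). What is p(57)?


Using the generating function prod_{k>=1} 1/(1-x^k), we compute p(57).
By dynamic programming over parts 1 through 57:
p(57) = 614154

614154


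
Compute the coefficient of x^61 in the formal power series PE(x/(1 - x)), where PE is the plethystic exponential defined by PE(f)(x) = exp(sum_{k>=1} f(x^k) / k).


For f(x) = x/(1 - x) we have
sum_{k>=1} f(x^k) / k = sum_{k>=1} (1/k) * x^k / (1 - x^k) = sum_{k, m >= 1} x^(k m) / k,
which after exponentiating simplifies to
PE(x/(1 - x)) = prod_{k>=1} 1 / (1 - x^k).
This is the generating function for the partition function p(n), so the coefficient of x^61 is p(61).
Computing p(61) by dynamic programming over parts 1, 2, ..., 61: p(61) = 1121505.

1121505


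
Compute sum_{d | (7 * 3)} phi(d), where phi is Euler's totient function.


First, 7 * 3 = 21. One classical identity is sum_{d | n} phi(d) = n (each k in [1, n] has a unique gcd with n, and among the k's with gcd(k, n) = n/d there are phi(d) of them). So the sum equals 21. We also verify directly:
Divisors of 21: 1, 3, 7, 21.
phi values: 1, 2, 6, 12.
Sum = 21.

21


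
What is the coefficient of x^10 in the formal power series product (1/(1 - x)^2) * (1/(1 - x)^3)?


Combine the factors: (1/(1 - x)^2) * (1/(1 - x)^3) = 1/(1 - x)^5.
Then use 1/(1 - x)^r = sum_{k>=0} C(k + r - 1, r - 1) x^k with r = 5 and k = 10:
C(14, 4) = 1001.

1001


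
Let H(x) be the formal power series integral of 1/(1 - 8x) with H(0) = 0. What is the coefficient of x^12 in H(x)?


1/(1 - 8x) = sum_{k>=0} 8^k x^k. Integrating termwise with H(0) = 0:
H(x) = sum_{k>=0} 8^k x^(k+1) / (k+1) = sum_{m>=1} 8^(m-1) x^m / m.
For m = 12: 8^11/12 = 8589934592/12 = 2147483648/3.

2147483648/3


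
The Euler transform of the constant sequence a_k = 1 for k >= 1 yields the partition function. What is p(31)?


The Euler transform converts the sequence a_k = 1 into the number of integer partitions.
Using the recurrence or dynamic programming:
p(31) = 6842

6842


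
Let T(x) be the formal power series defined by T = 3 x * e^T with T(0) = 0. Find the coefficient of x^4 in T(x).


Apply the Lagrange inversion formula: if T = 3 x * phi(T) with phi(t) = e^t, then
[x^n] T = 3^n * (1/n) [t^(n-1)] phi(t)^n = 3^n * (1/n) [t^(n-1)] e^(n t) = 3^n * (1/n) * n^(n-1) / (n-1)! = 3^n * n^(n-1) / n!.
When c = 1 this is the Cayley count of rooted labeled trees on n vertices, divided by n!.
For n = 4: 3^4 * 4^3 / 4! = 81 * 64/24 = 216.

216


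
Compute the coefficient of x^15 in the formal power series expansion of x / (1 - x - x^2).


Let f(x) = sum_{k>=0} a_k x^k. Multiplying f(x) * (1 - x - x^2) = x and matching coefficients gives a_0 = 0, a_1 = 1, and a_k = a_{k-1} + a_{k-2} for k >= 2. These are the Fibonacci numbers F_k.
Iterating from F_0 = 0, F_1 = 1:
F_0=0, F_1=1, F_2=1, F_3=2, F_4=3, F_5=5, F_6=8, F_7=13, F_8=21, F_9=34, ...
F_15 = 610.

610


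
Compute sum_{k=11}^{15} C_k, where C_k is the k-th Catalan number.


C_11 through C_15: 58786, 208012, 742900, 2674440, 9694845
Sum = 58786 + 208012 + 742900 + 2674440 + 9694845
= 13378983

13378983


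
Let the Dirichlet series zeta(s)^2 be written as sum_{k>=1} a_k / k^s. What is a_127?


The Dirichlet convolution of the constant function 1 with itself gives (1 * 1)(k) = sum_{d | k} 1 = d(k), the number of positive divisors of k.
Since zeta(s) = sum_{k>=1} 1/k^s, we have zeta(s)^2 = sum_{k>=1} d(k)/k^s, so a_k = d(k).
For k = 127: the divisors are 1, 127.
Count = 2.

2


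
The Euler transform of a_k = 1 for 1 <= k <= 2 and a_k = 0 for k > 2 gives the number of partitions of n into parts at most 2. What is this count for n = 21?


Partitions of 21 into parts at most 2:
Using generating function (1-x)^(-1)(1-x^2)^(-1),
the coefficient of x^21 = 11

11


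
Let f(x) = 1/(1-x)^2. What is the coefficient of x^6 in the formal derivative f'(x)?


Differentiate: d/dx [ 1/(1-x)^r ] = r / (1-x)^(r+1).
Here r = 2, so f'(x) = 2 / (1-x)^3.
The expansion of 1/(1-x)^(r+1) has coefficient of x^n equal to C(n+r, r).
So the coefficient of x^6 in f'(x) is
2 * C(8, 2) = 2 * 28 = 56

56


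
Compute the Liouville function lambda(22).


The Liouville function is lambda(k) = (-1)^Omega(k), where Omega(k) counts the prime factors of k with multiplicity.
Factoring: 22 = 2 * 11, so Omega(22) = 2.
lambda(22) = (-1)^2 = 1.

1


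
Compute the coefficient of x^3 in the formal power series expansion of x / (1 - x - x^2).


Let f(x) = sum_{k>=0} a_k x^k. Multiplying f(x) * (1 - x - x^2) = x and matching coefficients gives a_0 = 0, a_1 = 1, and a_k = a_{k-1} + a_{k-2} for k >= 2. These are the Fibonacci numbers F_k.
Iterating from F_0 = 0, F_1 = 1:
F_0=0, F_1=1, F_2=1, F_3=2
F_3 = 2.

2


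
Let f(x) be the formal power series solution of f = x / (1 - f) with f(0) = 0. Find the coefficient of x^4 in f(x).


Apply Lagrange inversion: f = x * phi(f) with phi(t) = 1/(1 - t), so
[x^n] f = (1/n) [t^(n-1)] phi(t)^n = (1/n) [t^(n-1)] (1 - t)^(-n) = (1/n) C(2n - 2, n - 1) = C_{n-1}.
For n = 4: C_3 = C(6, 3) / 4 = 20/4 = 5 = 5.

5


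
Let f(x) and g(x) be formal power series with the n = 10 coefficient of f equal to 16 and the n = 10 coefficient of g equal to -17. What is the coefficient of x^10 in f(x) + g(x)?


Addition of formal power series is termwise.
The coefficient of x^10 in f + g = 16 + -17
= -1

-1


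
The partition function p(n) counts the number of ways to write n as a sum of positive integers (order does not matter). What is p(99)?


Using the generating function prod_{k>=1} 1/(1-x^k), we compute p(99).
By dynamic programming over parts 1 through 99:
p(99) = 169229875

169229875


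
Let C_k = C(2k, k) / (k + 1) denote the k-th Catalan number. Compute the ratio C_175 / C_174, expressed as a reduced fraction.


Using C_k = (2k)! / (k! (k+1)!), the ratio C_{k+1}/C_k simplifies to
C_{k+1}/C_k = [(2k+2)! / ((k+1)! (k+2)!)] * [k! (k+1)! / (2k)!]
 = (2k+2)(2k+1) / ((k+1)(k+2)) = 2(2k+1) / (k+2).
For k = 174: 2(2*174 + 1) / (174 + 2) = 698/176 = 349/88.

349/88


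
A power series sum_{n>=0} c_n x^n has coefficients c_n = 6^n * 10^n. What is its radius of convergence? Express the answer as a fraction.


By the root test (Cauchy-Hadamard), the radius is R = 1 / limsup_n |c_n|^(1/n).
Here |c_n|^(1/n) = (6^n * 10^n)^(1/n) = 6 * 10 = 60 for all n.
So R = 1/60 = 1/60.

1/60


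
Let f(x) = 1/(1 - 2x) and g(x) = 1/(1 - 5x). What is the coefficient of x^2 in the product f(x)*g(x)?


The coefficient of x^n in f*g is the Cauchy product: sum_{k=0}^{n} a^k * b^(n-k).
With a=2, b=5, n=2:
sum_{k=0}^{2} 2^k * 5^(2-k)
= 39

39


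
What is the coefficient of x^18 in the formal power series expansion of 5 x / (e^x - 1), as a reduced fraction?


The exponential generating function for Bernoulli numbers is
x / (e^x - 1) = sum_{k>=0} B_k x^k / k!.
So the coefficient of x^18 in 5 x / (e^x - 1) is 5 B_18 / 18!.
Computing: B_18 = 43867/798, 18! = 6402373705728000, giving
5 * 43867/798 / 6402373705728000 = 43867/1021818843434188800.

43867/1021818843434188800


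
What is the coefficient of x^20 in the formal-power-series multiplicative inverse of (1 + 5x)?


The inverse is 1/(1 + 5x). Apply the geometric identity 1/(1 - y) = sum_{k>=0} y^k with y = -5x:
1/(1 + 5x) = sum_{k>=0} (-5)^k x^k.
So the coefficient of x^20 is (-5)^20 = 95367431640625.

95367431640625


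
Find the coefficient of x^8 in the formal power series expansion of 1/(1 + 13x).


Write 1/(1 + c x) = 1/(1 - (-c) x) and apply the geometric-series identity
1/(1 - y) = sum_{k>=0} y^k to get 1/(1 + c x) = sum_{k>=0} (-c)^k x^k.
So the coefficient of x^k is (-c)^k = (-1)^k * c^k.
Here c = 13 and k = 8:
(-13)^8 = 1 * 815730721 = 815730721

815730721


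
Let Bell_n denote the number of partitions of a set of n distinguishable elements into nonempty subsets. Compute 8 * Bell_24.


Bell_24 can be computed from the Bell triangle or from Dobinski's identity Bell_n = (1/e) * sum_{k>=0} k^n / k!.
Computing Bell_24 = 445958869294805289.
Then 8 * 445958869294805289 = 3567670954358442312.

3567670954358442312


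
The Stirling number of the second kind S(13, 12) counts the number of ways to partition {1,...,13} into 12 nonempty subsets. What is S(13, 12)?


Using the explicit formula S(n,k) = (1/k!) sum_{j=0}^{k} (-1)^(k-j) C(k,j) j^n:
S(13, 12) = 78
Equivalently, S(n,k) is n! times the coefficient of x^n in the EGF (e^x - 1)^k / k!.

78


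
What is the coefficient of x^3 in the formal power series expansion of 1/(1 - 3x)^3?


The general identity 1/(1 - c x)^r = sum_{k>=0} c^k C(k + r - 1, r - 1) x^k follows by substituting y = c x into 1/(1 - y)^r = sum_{k>=0} C(k + r - 1, r - 1) y^k.
For c = 3, r = 3, k = 3:
3^3 * C(5, 2) = 27 * 10 = 270.

270


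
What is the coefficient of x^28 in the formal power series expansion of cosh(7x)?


The Maclaurin series is cosh(t) = sum_{m>=0} t^(2m) / (2m)!, so substituting t = 7x, only even powers of x are nonzero, with coefficient of x^(2m) equal to 7^(2m) / (2m)!.
For x^28 the coefficient is 7^28/28! = 459986536544739960976801/304888344611713860501504000000 = 191581231380566414401/126983900296423931904000000.

191581231380566414401/126983900296423931904000000


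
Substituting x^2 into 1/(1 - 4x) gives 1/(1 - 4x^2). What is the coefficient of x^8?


The coefficient of x^(2m) in 1/(1 - 4x^2) is 4^m.
With n = 8 = 2*4, the coefficient is 4^4 = 256.

256


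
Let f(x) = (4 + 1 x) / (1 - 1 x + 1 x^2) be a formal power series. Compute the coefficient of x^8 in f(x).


Write f(x) = sum_{k>=0} a_k x^k. Multiplying both sides by 1 - 1 x + 1 x^2 gives
(1 - 1 x + 1 x^2) sum_{k>=0} a_k x^k = 4 + 1 x.
Matching coefficients:
 x^0: a_0 = 4
 x^1: a_1 - 1 a_0 = 1  =>  a_1 = 1*4 + 1 = 5
 x^k (k >= 2): a_k = 1 a_{k-1} - 1 a_{k-2}.
Iterating: a_2 = 1, a_3 = -4, a_4 = -5, a_5 = -1, a_6 = 4, a_7 = 5, a_8 = 1.
So the coefficient of x^8 is 1.

1


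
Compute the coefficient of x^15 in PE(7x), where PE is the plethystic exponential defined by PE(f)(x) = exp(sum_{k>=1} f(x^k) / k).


With f(x) = 7x, the exponent is sum_{k>=1} 7 x^k / k = 7 * (-ln(1 - x)). Exponentiating:
PE(7x) = exp(-7 ln(1 - x)) = 1/(1 - x)^7.
By the negative binomial expansion, [x^n] 1/(1 - x)^7 = C(n + 6, 6).
For n = 15: C(21, 6) = 54264.

54264


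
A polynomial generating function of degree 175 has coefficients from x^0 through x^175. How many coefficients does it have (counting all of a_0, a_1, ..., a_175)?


A polynomial of degree 175 takes the form a_0 + a_1 x + ... + a_175 x^175.
The number of coefficients is 175 + 1 = 176.

176


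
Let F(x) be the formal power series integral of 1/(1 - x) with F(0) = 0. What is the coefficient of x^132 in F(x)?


1/(1 - x) = sum_{k>=0} x^k. Integrating termwise and using F(0) = 0 gives
F(x) = sum_{k>=0} x^(k+1) / (k+1) = sum_{m>=1} x^m / m = -ln(1 - x).
So the coefficient of x^132 is 1/132 = 1/132.

1/132


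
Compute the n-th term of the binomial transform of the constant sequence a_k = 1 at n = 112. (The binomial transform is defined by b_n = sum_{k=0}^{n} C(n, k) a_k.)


With a_k = 1 for all k, b_n = sum_{k=0}^{n} C(n, k) = 2^n by the binomial theorem.
For n = 112: 2^112 = 5192296858534827628530496329220096.

5192296858534827628530496329220096


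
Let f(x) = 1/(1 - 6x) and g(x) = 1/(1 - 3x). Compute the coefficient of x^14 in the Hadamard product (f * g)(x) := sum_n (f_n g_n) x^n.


f has coefficients f_k = 6^k and g has coefficients g_k = 3^k, so the Hadamard product has coefficient (f*g)_k = 6^k * 3^k = 18^k.
For k = 14: 18^14 = 374813367582081024.

374813367582081024


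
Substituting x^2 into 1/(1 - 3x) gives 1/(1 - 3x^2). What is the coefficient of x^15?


Since 1/(1 - 3x^2) only has even powers of x,
the coefficient of x^15 (odd) is 0.

0


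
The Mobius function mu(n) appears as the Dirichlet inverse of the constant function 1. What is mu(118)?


118 = 2 * 59 (all distinct primes).
mu(118) = (-1)^2 = 1

1


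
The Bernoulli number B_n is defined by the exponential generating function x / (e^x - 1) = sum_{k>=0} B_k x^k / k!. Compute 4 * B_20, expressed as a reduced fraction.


Bernoulli numbers can also be computed recursively via B_0 = 1 and sum_{j=0}^{m} C(m+1, j) B_j = 0 for m >= 1. Odd-index Bernoulli numbers vanish for k >= 3.
Computing B_20 = -174611/330, so 4 * B_20 = 4 * -174611/330 = -349222/165.

-349222/165


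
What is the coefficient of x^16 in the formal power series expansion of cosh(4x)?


The Maclaurin series is cosh(t) = sum_{m>=0} t^(2m) / (2m)!, so substituting t = 4x, only even powers of x are nonzero, with coefficient of x^(2m) equal to 4^(2m) / (2m)!.
For x^16 the coefficient is 4^16/16! = 4294967296/20922789888000 = 131072/638512875.

131072/638512875


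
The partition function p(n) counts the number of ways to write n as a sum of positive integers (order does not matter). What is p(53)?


Using the generating function prod_{k>=1} 1/(1-x^k), we compute p(53).
By dynamic programming over parts 1 through 53:
p(53) = 329931

329931


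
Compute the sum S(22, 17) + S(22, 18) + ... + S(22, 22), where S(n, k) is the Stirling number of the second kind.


By definition, S(n, k) counts partitions of an n-set into exactly k nonempty blocks.
Computing row n = 22 for k = 17..22:
S(22, k): 1404142047, 53374629, 1389850, 23485, 231, 1
Sum = 1458930243.

1458930243


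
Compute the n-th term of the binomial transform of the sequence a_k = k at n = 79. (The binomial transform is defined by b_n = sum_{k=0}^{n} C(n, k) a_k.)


With a_k = k, b_n = sum_{k=0}^{n} C(n, k) k. Using k * C(n, k) = n * C(n-1, k-1) gives b_n = n * sum_{k>=1} C(n-1, k-1) = n * 2^(n-1).
For n = 79: 79 * 2^78 = 79 * 302231454903657293676544 = 23876284937388926200446976.

23876284937388926200446976


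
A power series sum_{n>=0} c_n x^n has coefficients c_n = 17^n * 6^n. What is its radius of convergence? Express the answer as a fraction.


By the root test (Cauchy-Hadamard), the radius is R = 1 / limsup_n |c_n|^(1/n).
Here |c_n|^(1/n) = (17^n * 6^n)^(1/n) = 17 * 6 = 102 for all n.
So R = 1/102 = 1/102.

1/102


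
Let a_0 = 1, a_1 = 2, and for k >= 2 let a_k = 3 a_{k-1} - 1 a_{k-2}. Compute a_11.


Iterating the recurrence forward:
a_0 = 1
a_1 = 2
a_2 = 3*2 - 1*1 = 5
a_3 = 3*5 - 1*2 = 13
a_4 = 3*13 - 1*5 = 34
a_5 = 3*34 - 1*13 = 89
a_6 = 3*89 - 1*34 = 233
a_7 = 3*233 - 1*89 = 610
a_8 = 3*610 - 1*233 = 1597
a_9 = 3*1597 - 1*610 = 4181
a_10 = 3*4181 - 1*1597 = 10946
a_11 = 3*10946 - 1*4181 = 28657
So a_11 = 28657.

28657


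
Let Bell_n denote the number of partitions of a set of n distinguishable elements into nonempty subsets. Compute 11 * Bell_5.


Bell_5 can be computed from the Bell triangle or from Dobinski's identity Bell_n = (1/e) * sum_{k>=0} k^n / k!.
Computing Bell_5 = 52.
Then 11 * 52 = 572.

572


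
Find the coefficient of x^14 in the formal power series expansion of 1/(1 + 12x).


Write 1/(1 + c x) = 1/(1 - (-c) x) and apply the geometric-series identity
1/(1 - y) = sum_{k>=0} y^k to get 1/(1 + c x) = sum_{k>=0} (-c)^k x^k.
So the coefficient of x^k is (-c)^k = (-1)^k * c^k.
Here c = 12 and k = 14:
(-12)^14 = 1 * 1283918464548864 = 1283918464548864

1283918464548864


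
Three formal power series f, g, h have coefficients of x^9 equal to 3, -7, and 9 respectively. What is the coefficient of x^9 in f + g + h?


Series addition is componentwise:
3 + -7 + 9
= 5

5


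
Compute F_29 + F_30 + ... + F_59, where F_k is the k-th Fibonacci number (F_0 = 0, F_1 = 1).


Use the identity sum_{k=0}^{N} F_k = F_{N+2} - 1 (which follows from F_{k+2} - F_{k+1} = F_k). Then
sum_{k=29}^{59} F_k = (F_{61} - 1) - (F_{30} - 1) = F_{61} - F_{30}.
Computing: F_{61} = 2504730781961, F_{30} = 832040, so
Sum = 2504730781961 - 832040 = 2504729949921.

2504729949921


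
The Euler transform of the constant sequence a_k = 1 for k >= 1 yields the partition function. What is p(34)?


The Euler transform converts the sequence a_k = 1 into the number of integer partitions.
Using the recurrence or dynamic programming:
p(34) = 12310

12310


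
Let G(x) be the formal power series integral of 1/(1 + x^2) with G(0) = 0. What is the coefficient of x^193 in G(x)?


1/(1 + x^2) = sum_{j>=0} (-1)^j x^(2j). Integrating termwise with G(0) = 0:
G(x) = sum_{j>=0} (-1)^j x^(2j+1) / (2j+1) = arctan(x).
Only odd powers are nonzero. For x^193 write 193 = 2*96 + 1, giving
(-1)^96 / 193 = 1/193 = 1/193.

1/193


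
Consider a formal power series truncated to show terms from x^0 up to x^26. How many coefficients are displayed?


From x^0 to x^26 inclusive, the count is 26 - 0 + 1 = 27.

27


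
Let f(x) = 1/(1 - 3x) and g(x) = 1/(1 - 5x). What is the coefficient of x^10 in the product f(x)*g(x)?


The coefficient of x^n in f*g is the Cauchy product: sum_{k=0}^{n} a^k * b^(n-k).
With a=3, b=5, n=10:
sum_{k=0}^{10} 3^k * 5^(10-k)
= 24325489

24325489


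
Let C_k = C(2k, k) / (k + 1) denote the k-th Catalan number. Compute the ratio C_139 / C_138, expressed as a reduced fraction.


Using C_k = (2k)! / (k! (k+1)!), the ratio C_{k+1}/C_k simplifies to
C_{k+1}/C_k = [(2k+2)! / ((k+1)! (k+2)!)] * [k! (k+1)! / (2k)!]
 = (2k+2)(2k+1) / ((k+1)(k+2)) = 2(2k+1) / (k+2).
For k = 138: 2(2*138 + 1) / (138 + 2) = 554/140 = 277/70.

277/70


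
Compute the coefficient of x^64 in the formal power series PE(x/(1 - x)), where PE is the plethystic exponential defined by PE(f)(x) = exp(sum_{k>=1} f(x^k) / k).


For f(x) = x/(1 - x) we have
sum_{k>=1} f(x^k) / k = sum_{k>=1} (1/k) * x^k / (1 - x^k) = sum_{k, m >= 1} x^(k m) / k,
which after exponentiating simplifies to
PE(x/(1 - x)) = prod_{k>=1} 1 / (1 - x^k).
This is the generating function for the partition function p(n), so the coefficient of x^64 is p(64).
Computing p(64) by dynamic programming over parts 1, 2, ..., 64: p(64) = 1741630.

1741630


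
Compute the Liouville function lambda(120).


The Liouville function is lambda(k) = (-1)^Omega(k), where Omega(k) counts the prime factors of k with multiplicity.
Factoring: 120 = 2 * 2 * 2 * 3 * 5, so Omega(120) = 5.
lambda(120) = (-1)^5 = -1.

-1


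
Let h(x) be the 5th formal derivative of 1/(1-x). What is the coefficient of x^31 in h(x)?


Differentiating 5 times: d^5/dx^5 [1/(1-x)] = 5!/(1-x)^6.
The expansion 1/(1-x)^6 = sum_{k>=0} C(k+5, 5) x^k, so the coefficient of x^n in 5!/(1-x)^6 is 5! * C(n+5, 5).
For n = 31: 120 * C(36, 5) = 120 * 376992 = 45239040

45239040


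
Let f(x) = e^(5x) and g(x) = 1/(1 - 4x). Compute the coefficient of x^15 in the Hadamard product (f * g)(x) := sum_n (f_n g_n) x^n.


Expanding: f_k = 5^k/k! (from e^(5x)) and g_k = 4^k (from 1/(1 - 4x)). So the Hadamard coefficient (f * g)_k = 5^k 4^k / k! = (20)^k / k!.
For k = 15: 20^15/15! = 32768000000000000000/1307674368000 = 128000000000000/5108103.

128000000000000/5108103


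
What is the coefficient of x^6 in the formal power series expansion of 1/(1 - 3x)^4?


The general identity 1/(1 - c x)^r = sum_{k>=0} c^k C(k + r - 1, r - 1) x^k follows by substituting y = c x into 1/(1 - y)^r = sum_{k>=0} C(k + r - 1, r - 1) y^k.
For c = 3, r = 4, k = 6:
3^6 * C(9, 3) = 729 * 84 = 61236.

61236


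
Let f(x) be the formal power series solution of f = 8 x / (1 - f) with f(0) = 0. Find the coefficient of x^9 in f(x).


Apply Lagrange inversion: f = 8 x * phi(f) with phi(t) = 1/(1 - t), so
[x^n] f = 8^n * (1/n) [t^(n-1)] phi(t)^n = 8^n * (1/n) [t^(n-1)] (1 - t)^(-n) = 8^n * (1/n) C(2n - 2, n - 1) = 8^n * C_{n-1}.
For n = 9: C_8 = C(16, 8) / 9 = 12870/9 = 1430.
With the 8^9 = 134217728 factor, the coefficient is 134217728 * 1430 = 191931351040.

191931351040


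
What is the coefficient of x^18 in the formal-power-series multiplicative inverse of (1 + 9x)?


The inverse is 1/(1 + 9x). Apply the geometric identity 1/(1 - y) = sum_{k>=0} y^k with y = -9x:
1/(1 + 9x) = sum_{k>=0} (-9)^k x^k.
So the coefficient of x^18 is (-9)^18 = 150094635296999121.

150094635296999121


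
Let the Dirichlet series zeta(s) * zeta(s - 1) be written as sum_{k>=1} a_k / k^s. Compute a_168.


Convolution gives a_k = sum_{d | k} d * 1 = sum_{d | k} d = sigma(k), the sum of positive divisors of k.
For k = 168, the divisors are 1, 2, 3, 4, 6, 7, 8, 12, 14, 21, 24, 28, 42, 56, 84, 168, so
sigma(168) = 1 + 2 + 3 + 4 + 6 + 7 + 8 + 12 + 14 + 21 + 24 + 28 + 42 + 56 + 84 + 168 = 480.

480


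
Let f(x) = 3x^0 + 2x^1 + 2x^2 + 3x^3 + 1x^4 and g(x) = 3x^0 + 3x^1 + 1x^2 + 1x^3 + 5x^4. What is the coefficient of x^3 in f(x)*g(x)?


Cauchy product at x^3:
3*1 + 2*1 + 2*3 + 3*3
= 20

20


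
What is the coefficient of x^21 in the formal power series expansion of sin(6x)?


The Maclaurin series is sin(t) = sum_{k>=0} (-1)^k t^(2k+1) / (2k+1)!, so substituting t = 6x, only odd powers of x are nonzero, with coefficient of x^(2k+1) equal to (-1)^k 6^(2k+1) / (2k+1)!.
Write 21 = 2*10 + 1, giving the coefficient (-1)^10 * 6^21 / 21! = 21936950640377856/51090942171709440000 = 4251528/9901766875.

4251528/9901766875


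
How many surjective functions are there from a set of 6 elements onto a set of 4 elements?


By inclusion-exclusion on which target elements are missed, the number of surjections from an n-set onto a k-set is
surj(n, k) = sum_{j=0}^{k} (-1)^j C(k, j) (k - j)^n.
Equivalently surj(n, k) = k! * S(n, k), where S(n, k) is the Stirling number of the second kind.
For n = 6, k = 4:
S(6, 4) = 65, so
surj = 4! * 65 = 24 * 65 = 1560.

1560


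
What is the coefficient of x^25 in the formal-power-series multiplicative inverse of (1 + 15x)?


The inverse is 1/(1 + 15x). Apply the geometric identity 1/(1 - y) = sum_{k>=0} y^k with y = -15x:
1/(1 + 15x) = sum_{k>=0} (-15)^k x^k.
So the coefficient of x^25 is (-15)^25 = -252511682940423488616943359375.

-252511682940423488616943359375


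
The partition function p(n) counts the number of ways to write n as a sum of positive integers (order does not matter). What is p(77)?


Using the generating function prod_{k>=1} 1/(1-x^k), we compute p(77).
By dynamic programming over parts 1 through 77:
p(77) = 10619863

10619863


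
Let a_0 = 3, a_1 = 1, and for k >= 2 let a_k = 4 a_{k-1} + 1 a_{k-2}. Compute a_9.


Iterating the recurrence forward:
a_0 = 3
a_1 = 1
a_2 = 4*1 + 1*3 = 7
a_3 = 4*7 + 1*1 = 29
a_4 = 4*29 + 1*7 = 123
a_5 = 4*123 + 1*29 = 521
a_6 = 4*521 + 1*123 = 2207
a_7 = 4*2207 + 1*521 = 9349
a_8 = 4*9349 + 1*2207 = 39603
a_9 = 4*39603 + 1*9349 = 167761
So a_9 = 167761.

167761


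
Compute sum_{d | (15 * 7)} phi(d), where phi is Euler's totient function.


First, 15 * 7 = 105. One classical identity is sum_{d | n} phi(d) = n (each k in [1, n] has a unique gcd with n, and among the k's with gcd(k, n) = n/d there are phi(d) of them). So the sum equals 105. We also verify directly:
Divisors of 105: 1, 3, 5, 7, 15, 21, 35, 105.
phi values: 1, 2, 4, 6, 8, 12, 24, 48.
Sum = 105.

105


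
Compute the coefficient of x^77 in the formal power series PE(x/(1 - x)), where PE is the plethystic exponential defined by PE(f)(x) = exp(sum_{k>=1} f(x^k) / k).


For f(x) = x/(1 - x) we have
sum_{k>=1} f(x^k) / k = sum_{k>=1} (1/k) * x^k / (1 - x^k) = sum_{k, m >= 1} x^(k m) / k,
which after exponentiating simplifies to
PE(x/(1 - x)) = prod_{k>=1} 1 / (1 - x^k).
This is the generating function for the partition function p(n), so the coefficient of x^77 is p(77).
Computing p(77) by dynamic programming over parts 1, 2, ..., 77: p(77) = 10619863.

10619863


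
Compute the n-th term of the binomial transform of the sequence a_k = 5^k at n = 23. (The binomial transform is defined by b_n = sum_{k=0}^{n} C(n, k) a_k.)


With a_k = 5^k, b_n = sum_{k=0}^{n} C(n, k) 5^k = (1 + 5)^n by the binomial theorem.
For n = 23: (1 + 5)^23 = 6^23 = 789730223053602816.

789730223053602816


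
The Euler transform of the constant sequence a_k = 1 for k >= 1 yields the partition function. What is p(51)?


The Euler transform converts the sequence a_k = 1 into the number of integer partitions.
Using the recurrence or dynamic programming:
p(51) = 239943

239943


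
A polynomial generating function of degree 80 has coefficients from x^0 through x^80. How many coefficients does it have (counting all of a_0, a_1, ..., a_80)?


A polynomial of degree 80 takes the form a_0 + a_1 x + ... + a_80 x^80.
The number of coefficients is 80 + 1 = 81.

81


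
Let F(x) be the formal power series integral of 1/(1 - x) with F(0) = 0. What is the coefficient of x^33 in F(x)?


1/(1 - x) = sum_{k>=0} x^k. Integrating termwise and using F(0) = 0 gives
F(x) = sum_{k>=0} x^(k+1) / (k+1) = sum_{m>=1} x^m / m = -ln(1 - x).
So the coefficient of x^33 is 1/33 = 1/33.

1/33


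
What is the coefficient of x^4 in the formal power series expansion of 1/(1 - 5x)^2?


The general identity 1/(1 - c x)^r = sum_{k>=0} c^k C(k + r - 1, r - 1) x^k follows by substituting y = c x into 1/(1 - y)^r = sum_{k>=0} C(k + r - 1, r - 1) y^k.
For c = 5, r = 2, k = 4:
5^4 * C(5, 1) = 625 * 5 = 3125.

3125
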